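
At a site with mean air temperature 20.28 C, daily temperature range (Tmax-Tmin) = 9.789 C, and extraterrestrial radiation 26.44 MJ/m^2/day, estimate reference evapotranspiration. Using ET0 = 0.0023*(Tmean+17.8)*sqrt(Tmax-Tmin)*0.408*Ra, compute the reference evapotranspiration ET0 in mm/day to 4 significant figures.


ET0 = 0.0023*(20.28+17.8)*sqrt(9.789)*0.408*26.44 = 2.956 mm/day
Therefore the reference evapotranspiration ET0 = 2.956 mm/day.


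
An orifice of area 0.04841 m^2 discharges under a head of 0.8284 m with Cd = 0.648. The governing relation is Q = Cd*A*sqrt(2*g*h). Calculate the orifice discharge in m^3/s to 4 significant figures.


Q = 0.648 * 0.04841 * sqrt(2*9.81*0.8284) = 0.1265 m^3/s
Therefore the orifice discharge = 0.1265 m^3/s.


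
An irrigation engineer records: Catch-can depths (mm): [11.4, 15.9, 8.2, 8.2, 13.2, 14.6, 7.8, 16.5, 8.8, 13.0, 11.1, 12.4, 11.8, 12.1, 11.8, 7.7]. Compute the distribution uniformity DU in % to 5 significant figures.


Approach: apply the low-quarter distribution uniformity, DU = (mean of lowest quarter of readings / overall mean)*100.
sorted lowest 4 of 16: [7.7, 7.8, 8.2, 8.2] -> mean = 7.975000 mm
overall mean = 11.53125 mm
DU = (7.975000/11.53125)*100 = 69.160 %
Therefore the distribution uniformity DU = 69.160 %.


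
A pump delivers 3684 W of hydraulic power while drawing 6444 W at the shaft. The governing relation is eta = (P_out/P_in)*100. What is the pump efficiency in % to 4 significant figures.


eta = (3684 / 6444) * 100 = 57.17 %
Therefore the pump efficiency = 57.17 %.


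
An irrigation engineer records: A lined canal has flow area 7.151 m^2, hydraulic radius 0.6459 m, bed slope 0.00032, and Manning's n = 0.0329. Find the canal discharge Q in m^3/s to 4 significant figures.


Approach: apply Manning's equation, Q = (1/n)*A*R^(2/3)*S^(1/2).
Q = (1/0.0329) * 7.151 * 0.6459^(2/3) * 0.00032^(1/2) = 2.905 m^3/s
Therefore the canal discharge Q = 2.905 m^3/s.


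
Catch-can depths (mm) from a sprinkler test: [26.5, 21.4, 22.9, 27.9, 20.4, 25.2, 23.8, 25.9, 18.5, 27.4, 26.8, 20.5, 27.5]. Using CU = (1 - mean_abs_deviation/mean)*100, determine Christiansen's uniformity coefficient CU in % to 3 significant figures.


mean = 24.208 mm
mean |d_i - mean| = 2.7302 mm
CU = (1 - 2.7302/24.208)*100 = 88.7 %
Therefore Christiansen's uniformity coefficient CU = 88.7 %.


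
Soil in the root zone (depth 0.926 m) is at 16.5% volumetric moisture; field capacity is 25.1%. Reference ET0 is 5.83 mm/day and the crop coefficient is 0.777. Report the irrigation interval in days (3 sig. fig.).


Approach: apply soil-water budget scheduling, SMD = (FC-theta)/100*depth*1000; ETc = ET0*Kc; interval = SMD/ETc.
Step 1 — soil moisture deficit:
  SMD = (25.1 - 16.5)/100 * 0.926 * 1000 = 79.636 mm
Step 2 — daily crop ET (ETc = ET0*Kc):
  ETc = 5.83 * 0.777 = 4.5299 mm/day
Step 3 — irrigation interval (SMD/ETc):
  interval = 79.636 / 4.5299 = 17.6 days
Therefore the irrigation interval = 17.6 days.


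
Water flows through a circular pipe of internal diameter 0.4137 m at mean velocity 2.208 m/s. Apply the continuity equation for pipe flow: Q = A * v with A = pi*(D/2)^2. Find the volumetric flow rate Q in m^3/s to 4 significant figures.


A = pi*(0.4137/2)^2 = 0.134419 m^2
Q = 0.134419 * 2.208 = 0.2968 m^3/s
Therefore the volumetric flow rate Q = 0.2968 m^3/s.


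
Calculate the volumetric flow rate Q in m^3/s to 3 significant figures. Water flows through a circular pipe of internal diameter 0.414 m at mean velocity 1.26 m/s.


Approach: apply the continuity equation for pipe flow, Q = A * v with A = pi*(D/2)^2.
A = pi*(0.414/2)^2 = 0.13461 m^2
Q = 0.13461 * 1.26 = 0.170 m^3/s
Therefore the volumetric flow rate Q = 0.170 m^3/s.


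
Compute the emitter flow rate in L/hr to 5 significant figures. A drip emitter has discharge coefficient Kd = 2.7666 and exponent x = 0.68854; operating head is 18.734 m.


Approach: apply the emitter characteristic equation, q = Kd * h^x.
q = 2.7666 * 18.734^0.68854 = 20.807 L/hr
Therefore the emitter flow rate = 20.807 L/hr.


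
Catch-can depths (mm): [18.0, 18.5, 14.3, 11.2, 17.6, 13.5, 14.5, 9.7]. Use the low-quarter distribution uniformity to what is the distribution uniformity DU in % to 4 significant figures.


Approach: apply the low-quarter distribution uniformity, DU = (mean of lowest quarter of readings / overall mean)*100.
sorted lowest 2 of 8: [9.7, 11.2] -> mean = 10.4500 mm
overall mean = 14.6625 mm
DU = (10.4500/14.6625)*100 = 71.27 %
Therefore the distribution uniformity DU = 71.27 %.


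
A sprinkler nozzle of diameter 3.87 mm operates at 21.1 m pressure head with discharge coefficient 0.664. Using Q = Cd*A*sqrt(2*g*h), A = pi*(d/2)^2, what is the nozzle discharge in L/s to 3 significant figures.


A = pi*(3.87e-3/2)^2 = 1.1763e-05 m^2
Q = 0.664 * 1.1763e-05 * sqrt(2*9.81*21.1) * 1000 = 0.159 L/s
Therefore the nozzle discharge = 0.159 L/s.


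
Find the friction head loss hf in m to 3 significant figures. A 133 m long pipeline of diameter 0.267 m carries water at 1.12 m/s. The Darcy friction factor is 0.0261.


Approach: apply the Darcy-Weisbach equation, hf = f*(L/D)*(v^2/(2g)).
hf = 0.0261 * (133/0.267) * (1.12^2 / (2*9.81))
hf = 0.831 m
Therefore the friction head loss hf = 0.831 m.


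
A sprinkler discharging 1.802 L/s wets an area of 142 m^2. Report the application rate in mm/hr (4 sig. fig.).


Approach: apply the application rate relation, rate = (Q/A)*3600.
rate = (1.802 / 142) * 3600 = 45.68 mm/hr
Therefore the application rate = 45.68 mm/hr.


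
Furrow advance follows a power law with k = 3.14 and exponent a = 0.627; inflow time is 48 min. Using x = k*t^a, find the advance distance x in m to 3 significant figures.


x = 3.14 * 48^0.627 = 35.6 m
Therefore the advance distance x = 35.6 m.


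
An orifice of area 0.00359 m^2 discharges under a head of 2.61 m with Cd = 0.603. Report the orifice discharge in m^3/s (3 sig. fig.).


Approach: apply the orifice equation, Q = Cd*A*sqrt(2*g*h).
Q = 0.603 * 0.00359 * sqrt(2*9.81*2.61) = 0.0155 m^3/s
Therefore the orifice discharge = 0.0155 m^3/s.


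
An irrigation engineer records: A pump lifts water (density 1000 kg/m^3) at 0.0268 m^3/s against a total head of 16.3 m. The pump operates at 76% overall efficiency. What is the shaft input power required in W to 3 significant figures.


Approach: apply hydraulic power then efficiency conversion, P = rho*g*Q*H; P_in = P/eta.
Step 1 — hydraulic power (P = rho*g*Q*H):
  P = 1000 * 9.81 * 0.0268 * 16.3 = 4285.4 W
Step 2 — input power: P_in = P/eta = 4285.4 / 0.76 = 5640 W
Therefore the shaft input power required = 5640 W.


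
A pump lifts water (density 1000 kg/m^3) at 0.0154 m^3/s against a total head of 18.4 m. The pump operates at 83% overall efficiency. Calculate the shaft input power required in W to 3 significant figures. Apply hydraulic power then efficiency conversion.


Approach: apply hydraulic power then efficiency conversion, P = rho*g*Q*H; P_in = P/eta.
Step 1 — hydraulic power (P = rho*g*Q*H):
  P = 1000 * 9.81 * 0.0154 * 18.4 = 2779.8 W
Step 2 — input power: P_in = P/eta = 2779.8 / 0.83 = 3350 W
Therefore the shaft input power required = 3350 W.


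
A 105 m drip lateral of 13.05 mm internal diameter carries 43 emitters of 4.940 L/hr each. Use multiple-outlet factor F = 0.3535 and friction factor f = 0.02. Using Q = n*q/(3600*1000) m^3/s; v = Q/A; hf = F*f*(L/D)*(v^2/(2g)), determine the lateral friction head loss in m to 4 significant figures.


Q = 43*4.940/(3600*1000) = 5.90056e-05 m^3/s
A = pi*(13.05e-3/2)^2 = 1.33755e-04 m^2, so v = Q/A = 0.441146 m/s
hf = 0.3535*0.02*(105/0.01305)*(0.441146^2/(2*9.81)) = 0.5642 m
Therefore the lateral friction head loss = 0.5642 m.


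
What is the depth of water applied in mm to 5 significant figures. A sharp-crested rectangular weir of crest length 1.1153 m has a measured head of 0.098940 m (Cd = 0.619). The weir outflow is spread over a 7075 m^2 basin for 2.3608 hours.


Approach: apply the rectangular weir equation with a volume-to-depth conversion, Q = (2/3)*Cd*L*sqrt(2g)*H^1.5; d = Q*t/A * 1000.
Step 1 — weir discharge:
  Q = (2/3)*0.619*1.1153*sqrt(2*9.81)*0.098940^1.5 = 0.06344515 m^3/s
Step 2 — volume: V = 0.06344515 * 2.3608*3600 = 539.2127 m^3
Step 3 — depth: d = V/A * 1000 = 539.2127/7075 * 1000 = 76.214 mm
Therefore the depth of water applied = 76.214 mm.


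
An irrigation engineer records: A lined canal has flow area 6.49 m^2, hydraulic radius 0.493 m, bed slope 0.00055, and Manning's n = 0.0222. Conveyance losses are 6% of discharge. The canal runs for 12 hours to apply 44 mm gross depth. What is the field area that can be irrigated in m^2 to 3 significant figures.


Approach: apply Manning's equation with a conveyance and depth budget, Q = (1/n)*A*R^(2/3)*S^(1/2); Q_field = Q*(1-loss); Area = Q_field*t/(d/1000).
Step 1 — canal discharge (Manning's equation):
  Q = (1/0.0222) * 6.49 * 0.493^(2/3) * 0.00055^(1/2) = 4.2786 m^3/s
Step 2 — delivered flow: Q_field = 4.2786*(1 - 6/100) = 4.0219 m^3/s
Step 3 — volume delivered: V = 4.0219 * 12*3600 = 173750 m^3
Step 4 — area served: A = V / (depth/1000) = 173750 / 0.044 = 3950000 m^2
Therefore the field area that can be irrigated = 3950000 m^2.


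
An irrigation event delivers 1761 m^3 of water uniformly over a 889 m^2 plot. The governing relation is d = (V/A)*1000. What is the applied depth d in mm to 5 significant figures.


d = (1761 / 889) * 1000 = 1980.9 mm
Therefore the applied depth d = 1980.9 mm.


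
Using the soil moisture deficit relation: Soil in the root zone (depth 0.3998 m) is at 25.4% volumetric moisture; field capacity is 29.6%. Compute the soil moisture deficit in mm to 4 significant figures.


Approach: apply the soil moisture deficit relation, SMD = (FC - theta)/100 * depth * 1000.
SMD = (29.6 - 25.4)/100 * 0.3998 * 1000 = 16.79 mm
Therefore the soil moisture deficit = 16.79 mm.


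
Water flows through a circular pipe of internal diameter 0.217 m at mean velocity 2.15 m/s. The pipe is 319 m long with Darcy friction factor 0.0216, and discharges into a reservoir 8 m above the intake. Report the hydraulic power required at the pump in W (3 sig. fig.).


Approach: apply continuity + Darcy-Weisbach + hydraulic power, Q = A*v; hf = f*(L/D)*(v^2/(2g)); H = static + hf; P = rho*g*Q*H.
Step 1 — flow rate (continuity, Q = A*v):
  A = pi*(0.217/2)^2 = 0.036984 m^2
  Q = 0.036984 * 2.15 = 0.079515 m^3/s
Step 2 — friction head loss (Darcy-Weisbach):
  hf = 0.0216 * (319/0.217) * (2.15^2 / (2*9.81))
  hf = 7.4811 m
Step 3 — total head: H = 8 + 7.4811 = 15.481 m
Step 4 — hydraulic power (P = rho*g*Q*H):
  P = 1000 * 9.81 * 0.079515 * 15.481 = 12100 W
Therefore the hydraulic power required at the pump = 12100 W.


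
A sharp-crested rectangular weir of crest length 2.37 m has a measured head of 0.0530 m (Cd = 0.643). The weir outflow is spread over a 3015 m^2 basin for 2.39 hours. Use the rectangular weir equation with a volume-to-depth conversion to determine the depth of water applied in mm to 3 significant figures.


Approach: apply the rectangular weir equation with a volume-to-depth conversion, Q = (2/3)*Cd*L*sqrt(2g)*H^1.5; d = Q*t/A * 1000.
Step 1 — weir discharge:
  Q = (2/3)*0.643*2.37*sqrt(2*9.81)*0.0530^1.5 = 0.054907 m^3/s
Step 2 — volume: V = 0.054907 * 2.39*3600 = 472.42 m^3
Step 3 — depth: d = V/A * 1000 = 472.42/3015 * 1000 = 157 mm
Therefore the depth of water applied = 157 mm.


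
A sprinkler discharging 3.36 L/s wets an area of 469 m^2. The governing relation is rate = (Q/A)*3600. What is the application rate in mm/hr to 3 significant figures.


rate = (3.36 / 469) * 3600 = 25.8 mm/hr
Therefore the application rate = 25.8 mm/hr.


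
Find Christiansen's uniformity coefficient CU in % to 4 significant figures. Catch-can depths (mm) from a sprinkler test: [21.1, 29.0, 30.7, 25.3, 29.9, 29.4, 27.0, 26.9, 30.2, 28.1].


Approach: apply Christiansen's uniformity coefficient, CU = (1 - mean_abs_deviation/mean)*100.
mean = 27.7600 mm
mean |d_i - mean| = 2.14800 mm
CU = (1 - 2.14800/27.7600)*100 = 92.26 %
Therefore Christiansen's uniformity coefficient CU = 92.26 %.


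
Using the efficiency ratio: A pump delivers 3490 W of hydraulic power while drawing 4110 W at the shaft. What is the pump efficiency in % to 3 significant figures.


Approach: apply the efficiency ratio, eta = (P_out/P_in)*100.
eta = (3490 / 4110) * 100 = 84.9 %
Therefore the pump efficiency = 84.9 %.


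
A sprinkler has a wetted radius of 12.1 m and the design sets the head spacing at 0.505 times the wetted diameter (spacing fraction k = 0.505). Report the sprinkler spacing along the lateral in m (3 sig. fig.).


Approach: apply the sprinkler spacing rule (spacing as a fraction of wetted diameter), S = k*(2*R).
S = 0.505 * (2 * 12.1) = 12.2 m
Therefore the sprinkler spacing along the lateral = 12.2 m.


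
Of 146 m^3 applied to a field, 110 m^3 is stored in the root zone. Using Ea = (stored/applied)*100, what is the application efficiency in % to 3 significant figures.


Ea = (110/146)*100 = 75.3 %
Therefore the application efficiency = 75.3 %.


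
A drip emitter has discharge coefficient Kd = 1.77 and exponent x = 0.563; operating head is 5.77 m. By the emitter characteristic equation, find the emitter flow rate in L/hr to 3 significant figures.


Approach: apply the emitter characteristic equation, q = Kd * h^x.
q = 1.77 * 5.77^0.563 = 4.75 L/hr
Therefore the emitter flow rate = 4.75 L/hr.


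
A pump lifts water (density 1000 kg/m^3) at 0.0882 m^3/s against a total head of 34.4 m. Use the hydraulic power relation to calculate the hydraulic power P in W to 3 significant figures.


Approach: apply the hydraulic power relation, P = rho*g*Q*H.
P = 1000 * 9.81 * 0.0882 * 34.4 = 29800 W
Therefore the hydraulic power P = 29800 W.


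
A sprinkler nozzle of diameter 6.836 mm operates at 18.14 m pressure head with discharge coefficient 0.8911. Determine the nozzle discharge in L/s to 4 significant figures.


Approach: apply the orifice equation, Q = Cd*A*sqrt(2*g*h), A = pi*(d/2)^2.
A = pi*(6.836e-3/2)^2 = 3.67024e-05 m^2
Q = 0.8911 * 3.67024e-05 * sqrt(2*9.81*18.14) * 1000 = 0.6170 L/s
Therefore the nozzle discharge = 0.6170 L/s.


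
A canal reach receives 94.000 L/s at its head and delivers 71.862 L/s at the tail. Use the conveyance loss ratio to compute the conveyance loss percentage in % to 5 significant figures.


Approach: apply the conveyance loss ratio, loss% = ((Q_head - Q_tail)/Q_head)*100.
loss = ((94.000 - 71.862)/94.000)*100 = 23.551 %
Therefore the conveyance loss percentage = 23.551 %.


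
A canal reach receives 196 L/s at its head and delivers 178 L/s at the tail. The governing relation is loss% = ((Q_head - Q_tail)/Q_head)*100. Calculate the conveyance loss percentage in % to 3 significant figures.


loss = ((196 - 178)/196)*100 = 9.18 %
Therefore the conveyance loss percentage = 9.18 %.


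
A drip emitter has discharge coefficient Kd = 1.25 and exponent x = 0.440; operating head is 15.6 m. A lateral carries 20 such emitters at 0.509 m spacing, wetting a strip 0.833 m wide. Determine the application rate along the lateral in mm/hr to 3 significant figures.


Approach: apply the emitter equation with a lateral mass balance, q = Kd*h^x; Q = n*q; rate = Q/(n*spacing*width).
Step 1 — single emitter flow (q = Kd*h^x):
  q = 1.25 * 15.6^0.440 = 4.1868 L/hr
Step 2 — total lateral flow: Q = 20 * 4.1868 = 83.737 L/hr
Step 3 — wetted area: A = 20 * 0.509 * 0.833 = 8.4799 m^2
Step 4 — application rate: Q/A = 83.737/8.4799 = 9.87 mm/hr
Therefore the application rate along the lateral = 9.87 mm/hr.


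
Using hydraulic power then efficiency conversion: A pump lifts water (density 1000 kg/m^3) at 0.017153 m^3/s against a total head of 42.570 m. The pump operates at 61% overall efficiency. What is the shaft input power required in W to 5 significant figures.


Approach: apply hydraulic power then efficiency conversion, P = rho*g*Q*H; P_in = P/eta.
Step 1 — hydraulic power (P = rho*g*Q*H):
  P = 1000 * 9.81 * 0.017153 * 42.570 = 7163.293 W
Step 2 — input power: P_in = P/eta = 7163.293 / 0.61 = 11743 W
Therefore the shaft input power required = 11743 W.


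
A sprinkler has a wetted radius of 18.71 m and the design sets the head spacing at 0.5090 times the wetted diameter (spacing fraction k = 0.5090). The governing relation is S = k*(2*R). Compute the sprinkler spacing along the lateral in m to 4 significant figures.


S = 0.5090 * (2 * 18.71) = 19.05 m
Therefore the sprinkler spacing along the lateral = 19.05 m.


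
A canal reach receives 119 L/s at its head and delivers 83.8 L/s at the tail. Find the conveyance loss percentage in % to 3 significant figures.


Approach: apply the conveyance loss ratio, loss% = ((Q_head - Q_tail)/Q_head)*100.
loss = ((119 - 83.8)/119)*100 = 29.6 %
Therefore the conveyance loss percentage = 29.6 %.


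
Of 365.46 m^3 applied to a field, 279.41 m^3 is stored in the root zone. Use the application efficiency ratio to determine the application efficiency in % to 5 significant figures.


Approach: apply the application efficiency ratio, Ea = (stored/applied)*100.
Ea = (279.41/365.46)*100 = 76.454 %
Therefore the application efficiency = 76.454 %.


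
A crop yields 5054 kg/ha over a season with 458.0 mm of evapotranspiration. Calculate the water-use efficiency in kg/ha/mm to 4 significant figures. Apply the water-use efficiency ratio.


Approach: apply the water-use efficiency ratio, WUE = yield/ET.
WUE = 5054 / 458.0 = 11.03 kg/ha/mm
Therefore the water-use efficiency = 11.03 kg/ha/mm.


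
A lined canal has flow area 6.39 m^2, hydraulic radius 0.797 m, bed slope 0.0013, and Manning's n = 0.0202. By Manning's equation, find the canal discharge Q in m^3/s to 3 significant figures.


Approach: apply Manning's equation, Q = (1/n)*A*R^(2/3)*S^(1/2).
Q = (1/0.0202) * 6.39 * 0.797^(2/3) * 0.0013^(1/2) = 9.80 m^3/s
Therefore the canal discharge Q = 9.80 m^3/s.


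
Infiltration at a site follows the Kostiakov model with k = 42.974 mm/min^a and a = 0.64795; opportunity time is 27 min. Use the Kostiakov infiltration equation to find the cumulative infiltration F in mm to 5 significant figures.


Approach: apply the Kostiakov infiltration equation, F = k*t^a.
F = 42.974 * 27^0.64795 = 363.63 mm
Therefore the cumulative infiltration F = 363.63 mm.


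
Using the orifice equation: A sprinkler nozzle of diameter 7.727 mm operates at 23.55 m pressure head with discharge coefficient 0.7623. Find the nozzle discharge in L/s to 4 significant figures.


Approach: apply the orifice equation, Q = Cd*A*sqrt(2*g*h), A = pi*(d/2)^2.
A = pi*(7.727e-3/2)^2 = 4.68934e-05 m^2
Q = 0.7623 * 4.68934e-05 * sqrt(2*9.81*23.55) * 1000 = 0.7684 L/s
Therefore the nozzle discharge = 0.7684 L/s.


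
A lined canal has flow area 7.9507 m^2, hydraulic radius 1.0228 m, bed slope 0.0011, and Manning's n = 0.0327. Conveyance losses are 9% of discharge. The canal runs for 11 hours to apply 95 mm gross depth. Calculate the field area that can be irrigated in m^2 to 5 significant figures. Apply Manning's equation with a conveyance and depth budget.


Approach: apply Manning's equation with a conveyance and depth budget, Q = (1/n)*A*R^(2/3)*S^(1/2); Q_field = Q*(1-loss); Area = Q_field*t/(d/1000).
Step 1 — canal discharge (Manning's equation):
  Q = (1/0.0327) * 7.9507 * 1.0228^(2/3) * 0.0011^(1/2) = 8.186176 m^3/s
Step 2 — delivered flow: Q_field = 8.186176*(1 - 9/100) = 7.449421 m^3/s
Step 3 — volume delivered: V = 7.449421 * 11*3600 = 294997.1 m^3
Step 4 — area served: A = V / (depth/1000) = 294997.1 / 0.095 = 3105200 m^2
Therefore the field area that can be irrigated = 3105200 m^2.


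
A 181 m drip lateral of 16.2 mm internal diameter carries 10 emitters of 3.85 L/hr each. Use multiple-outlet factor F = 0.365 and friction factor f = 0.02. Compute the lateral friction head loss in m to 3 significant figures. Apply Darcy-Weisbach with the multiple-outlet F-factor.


Approach: apply Darcy-Weisbach with the multiple-outlet F-factor, Q = n*q/(3600*1000) m^3/s; v = Q/A; hf = F*f*(L/D)*(v^2/(2g)).
Q = 10*3.85/(3600*1000) = 1.0694e-05 m^3/s
A = pi*(16.2e-3/2)^2 = 2.0612e-04 m^2, so v = Q/A = 0.051885 m/s
hf = 0.365*0.02*(181/0.0162)*(0.051885^2/(2*9.81)) = 0.0112 m
Therefore the lateral friction head loss = 0.0112 m.


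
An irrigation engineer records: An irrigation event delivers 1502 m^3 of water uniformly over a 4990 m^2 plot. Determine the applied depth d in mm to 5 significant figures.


Approach: apply depth from volume over area, d = (V/A)*1000.
d = (1502 / 4990) * 1000 = 301.00 mm
Therefore the applied depth d = 301.00 mm.


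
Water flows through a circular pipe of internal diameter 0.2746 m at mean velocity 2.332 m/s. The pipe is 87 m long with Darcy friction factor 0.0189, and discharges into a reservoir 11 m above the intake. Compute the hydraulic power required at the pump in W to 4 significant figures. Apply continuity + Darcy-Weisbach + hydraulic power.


Approach: apply continuity + Darcy-Weisbach + hydraulic power, Q = A*v; hf = f*(L/D)*(v^2/(2g)); H = static + hf; P = rho*g*Q*H.
Step 1 — flow rate (continuity, Q = A*v):
  A = pi*(0.2746/2)^2 = 0.0592231 m^2
  Q = 0.0592231 * 2.332 = 0.138108 m^3/s
Step 2 — friction head loss (Darcy-Weisbach):
  hf = 0.0189 * (87/0.2746) * (2.332^2 / (2*9.81))
  hf = 1.65973 m
Step 3 — total head: H = 11 + 1.65973 = 12.6597 m
Step 4 — hydraulic power (P = rho*g*Q*H):
  P = 1000 * 9.81 * 0.138108 * 12.6597 = 17150 W
Therefore the hydraulic power required at the pump = 17150 W.


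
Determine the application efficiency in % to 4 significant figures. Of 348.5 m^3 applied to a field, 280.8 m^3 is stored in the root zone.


Approach: apply the application efficiency ratio, Ea = (stored/applied)*100.
Ea = (280.8/348.5)*100 = 80.57 %
Therefore the application efficiency = 80.57 %.


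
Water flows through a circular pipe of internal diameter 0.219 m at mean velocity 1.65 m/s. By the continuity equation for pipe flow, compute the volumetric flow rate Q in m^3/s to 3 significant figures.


Approach: apply the continuity equation for pipe flow, Q = A * v with A = pi*(D/2)^2.
A = pi*(0.219/2)^2 = 0.037668 m^2
Q = 0.037668 * 1.65 = 0.0622 m^3/s
Therefore the volumetric flow rate Q = 0.0622 m^3/s.


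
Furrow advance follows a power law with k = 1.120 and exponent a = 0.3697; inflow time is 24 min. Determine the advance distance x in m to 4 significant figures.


Approach: apply the power-law advance function, x = k*t^a.
x = 1.120 * 24^0.3697 = 3.626 m
Therefore the advance distance x = 3.626 m.


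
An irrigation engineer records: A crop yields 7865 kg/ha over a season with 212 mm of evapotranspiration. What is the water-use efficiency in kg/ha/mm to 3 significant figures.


Approach: apply the water-use efficiency ratio, WUE = yield/ET.
WUE = 7865 / 212 = 37.1 kg/ha/mm
Therefore the water-use efficiency = 37.1 kg/ha/mm.


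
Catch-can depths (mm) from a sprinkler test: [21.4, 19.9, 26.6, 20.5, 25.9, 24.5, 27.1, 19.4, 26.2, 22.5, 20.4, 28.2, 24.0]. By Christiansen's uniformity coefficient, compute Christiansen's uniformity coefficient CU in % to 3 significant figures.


Approach: apply Christiansen's uniformity coefficient, CU = (1 - mean_abs_deviation/mean)*100.
mean = 23.585 mm
mean |d_i - mean| = 2.6781 mm
CU = (1 - 2.6781/23.585)*100 = 88.6 %
Therefore Christiansen's uniformity coefficient CU = 88.6 %.


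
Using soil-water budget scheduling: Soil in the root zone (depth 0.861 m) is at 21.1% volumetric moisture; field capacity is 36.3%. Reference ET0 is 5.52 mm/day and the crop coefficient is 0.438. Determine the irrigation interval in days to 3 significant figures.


Approach: apply soil-water budget scheduling, SMD = (FC-theta)/100*depth*1000; ETc = ET0*Kc; interval = SMD/ETc.
Step 1 — soil moisture deficit:
  SMD = (36.3 - 21.1)/100 * 0.861 * 1000 = 130.87 mm
Step 2 — daily crop ET (ETc = ET0*Kc):
  ETc = 5.52 * 0.438 = 2.4178 mm/day
Step 3 — irrigation interval (SMD/ETc):
  interval = 130.87 / 2.4178 = 54.1 days
Therefore the irrigation interval = 54.1 days.


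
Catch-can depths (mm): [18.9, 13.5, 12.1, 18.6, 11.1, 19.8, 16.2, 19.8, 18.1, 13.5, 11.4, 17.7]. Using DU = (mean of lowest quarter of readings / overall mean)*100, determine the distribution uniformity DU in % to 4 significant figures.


sorted lowest 3 of 12: [11.1, 11.4, 12.1] -> mean = 11.5333 mm
overall mean = 15.8917 mm
DU = (11.5333/15.8917)*100 = 72.57 %
Therefore the distribution uniformity DU = 72.57 %.


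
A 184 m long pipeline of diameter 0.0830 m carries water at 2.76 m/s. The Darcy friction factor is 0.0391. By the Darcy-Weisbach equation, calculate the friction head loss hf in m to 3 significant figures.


Approach: apply the Darcy-Weisbach equation, hf = f*(L/D)*(v^2/(2g)).
hf = 0.0391 * (184/0.0830) * (2.76^2 / (2*9.81))
hf = 33.7 m
Therefore the friction head loss hf = 33.7 m.


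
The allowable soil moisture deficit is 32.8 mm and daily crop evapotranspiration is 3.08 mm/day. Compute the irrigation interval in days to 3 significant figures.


Approach: apply the irrigation interval relation, interval = SMD / ETc.
interval = 32.8 / 3.08 = 10.6 days
Therefore the irrigation interval = 10.6 days.


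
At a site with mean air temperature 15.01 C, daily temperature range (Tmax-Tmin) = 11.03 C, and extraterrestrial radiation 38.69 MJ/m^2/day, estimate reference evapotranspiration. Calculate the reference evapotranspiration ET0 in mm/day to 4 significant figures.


Approach: apply the Hargreaves-Samani method, ET0 = 0.0023*(Tmean+17.8)*sqrt(Tmax-Tmin)*0.408*Ra.
ET0 = 0.0023*(15.01+17.8)*sqrt(11.03)*0.408*38.69 = 3.956 mm/day
Therefore the reference evapotranspiration ET0 = 3.956 mm/day.


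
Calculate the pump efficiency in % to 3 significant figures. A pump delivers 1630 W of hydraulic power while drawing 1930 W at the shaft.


Approach: apply the efficiency ratio, eta = (P_out/P_in)*100.
eta = (1630 / 1930) * 100 = 84.5 %
Therefore the pump efficiency = 84.5 %.


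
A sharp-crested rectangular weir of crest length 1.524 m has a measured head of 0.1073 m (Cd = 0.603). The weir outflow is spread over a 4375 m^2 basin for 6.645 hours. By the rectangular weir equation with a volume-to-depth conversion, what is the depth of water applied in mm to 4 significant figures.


Approach: apply the rectangular weir equation with a volume-to-depth conversion, Q = (2/3)*Cd*L*sqrt(2g)*H^1.5; d = Q*t/A * 1000.
Step 1 — weir discharge:
  Q = (2/3)*0.603*1.524*sqrt(2*9.81)*0.1073^1.5 = 0.0953806 m^3/s
Step 2 — volume: V = 0.0953806 * 6.645*3600 = 2281.69 m^3
Step 3 — depth: d = V/A * 1000 = 2281.69/4375 * 1000 = 521.5 mm
Therefore the depth of water applied = 521.5 mm.


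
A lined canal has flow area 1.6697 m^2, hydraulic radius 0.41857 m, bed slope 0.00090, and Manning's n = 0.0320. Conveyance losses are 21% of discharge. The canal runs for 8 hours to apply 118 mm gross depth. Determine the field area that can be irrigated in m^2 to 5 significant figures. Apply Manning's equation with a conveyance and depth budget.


Approach: apply Manning's equation with a conveyance and depth budget, Q = (1/n)*A*R^(2/3)*S^(1/2); Q_field = Q*(1-loss); Area = Q_field*t/(d/1000).
Step 1 — canal discharge (Manning's equation):
  Q = (1/0.0320) * 1.6697 * 0.41857^(2/3) * 0.00090^(1/2) = 0.8759012 m^3/s
Step 2 — delivered flow: Q_field = 0.8759012*(1 - 21/100) = 0.6919619 m^3/s
Step 3 — volume delivered: V = 0.6919619 * 8*3600 = 19928.50 m^3
Step 4 — area served: A = V / (depth/1000) = 19928.50 / 0.118 = 168890 m^2
Therefore the field area that can be irrigated = 168890 m^2.


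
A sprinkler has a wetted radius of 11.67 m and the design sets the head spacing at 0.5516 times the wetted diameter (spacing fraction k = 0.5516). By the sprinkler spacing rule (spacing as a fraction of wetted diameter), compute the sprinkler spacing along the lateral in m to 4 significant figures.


Approach: apply the sprinkler spacing rule (spacing as a fraction of wetted diameter), S = k*(2*R).
S = 0.5516 * (2 * 11.67) = 12.87 m
Therefore the sprinkler spacing along the lateral = 12.87 m.


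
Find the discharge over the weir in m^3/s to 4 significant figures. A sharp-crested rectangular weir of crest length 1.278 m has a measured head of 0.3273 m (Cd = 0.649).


Approach: apply the rectangular weir equation, Q = (2/3)*Cd*L*sqrt(2g)*H^1.5.
Q = (2/3)*0.649*1.278*sqrt(2*9.81)*0.3273^1.5 = 0.4586 m^3/s
Therefore the discharge over the weir = 0.4586 m^3/s.


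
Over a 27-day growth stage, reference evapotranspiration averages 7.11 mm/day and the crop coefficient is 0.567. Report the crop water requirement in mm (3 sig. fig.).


Approach: apply the crop water requirement relation, CWR = ET0 * Kc * days.
CWR = 7.11 * 0.567 * 27 = 109 mm
Therefore the crop water requirement = 109 mm.


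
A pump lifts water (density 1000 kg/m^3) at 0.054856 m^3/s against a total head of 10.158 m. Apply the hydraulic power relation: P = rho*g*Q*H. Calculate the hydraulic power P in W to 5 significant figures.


P = 1000 * 9.81 * 0.054856 * 10.158 = 5466.4 W
Therefore the hydraulic power P = 5466.4 W.


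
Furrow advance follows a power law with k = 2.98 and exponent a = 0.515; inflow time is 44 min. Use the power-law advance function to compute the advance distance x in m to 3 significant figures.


Approach: apply the power-law advance function, x = k*t^a.
x = 2.98 * 44^0.515 = 20.9 m
Therefore the advance distance x = 20.9 m.


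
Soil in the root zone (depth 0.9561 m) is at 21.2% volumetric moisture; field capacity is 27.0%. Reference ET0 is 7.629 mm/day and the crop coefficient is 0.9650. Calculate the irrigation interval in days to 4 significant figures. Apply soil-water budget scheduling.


Approach: apply soil-water budget scheduling, SMD = (FC-theta)/100*depth*1000; ETc = ET0*Kc; interval = SMD/ETc.
Step 1 — soil moisture deficit:
  SMD = (27.0 - 21.2)/100 * 0.9561 * 1000 = 55.4538 mm
Step 2 — daily crop ET (ETc = ET0*Kc):
  ETc = 7.629 * 0.9650 = 7.36198 mm/day
Step 3 — irrigation interval (SMD/ETc):
  interval = 55.4538 / 7.36198 = 7.532 days
Therefore the irrigation interval = 7.532 days.


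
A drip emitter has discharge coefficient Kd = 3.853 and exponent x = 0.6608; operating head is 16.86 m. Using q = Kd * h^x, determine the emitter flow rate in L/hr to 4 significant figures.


q = 3.853 * 16.86^0.6608 = 24.92 L/hr
Therefore the emitter flow rate = 24.92 L/hr.


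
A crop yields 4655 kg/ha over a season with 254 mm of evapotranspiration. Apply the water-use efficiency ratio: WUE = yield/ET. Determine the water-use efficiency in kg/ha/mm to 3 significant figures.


WUE = 4655 / 254 = 18.3 kg/ha/mm
Therefore the water-use efficiency = 18.3 kg/ha/mm.


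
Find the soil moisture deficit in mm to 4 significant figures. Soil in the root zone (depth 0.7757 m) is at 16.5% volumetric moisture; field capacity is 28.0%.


Approach: apply the soil moisture deficit relation, SMD = (FC - theta)/100 * depth * 1000.
SMD = (28.0 - 16.5)/100 * 0.7757 * 1000 = 89.21 mm
Therefore the soil moisture deficit = 89.21 mm.


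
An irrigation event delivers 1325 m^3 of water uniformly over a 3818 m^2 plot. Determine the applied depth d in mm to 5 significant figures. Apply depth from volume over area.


Approach: apply depth from volume over area, d = (V/A)*1000.
d = (1325 / 3818) * 1000 = 347.04 mm
Therefore the applied depth d = 347.04 mm.


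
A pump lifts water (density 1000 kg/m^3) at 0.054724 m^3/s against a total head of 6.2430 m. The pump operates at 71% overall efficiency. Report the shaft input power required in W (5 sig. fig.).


Approach: apply hydraulic power then efficiency conversion, P = rho*g*Q*H; P_in = P/eta.
Step 1 — hydraulic power (P = rho*g*Q*H):
  P = 1000 * 9.81 * 0.054724 * 6.2430 = 3351.507 W
Step 2 — input power: P_in = P/eta = 3351.507 / 0.71 = 4720.4 W
Therefore the shaft input power required = 4720.4 W.


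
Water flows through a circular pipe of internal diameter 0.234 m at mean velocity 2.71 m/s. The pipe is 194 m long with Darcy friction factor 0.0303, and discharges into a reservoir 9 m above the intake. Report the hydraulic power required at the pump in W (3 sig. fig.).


Approach: apply continuity + Darcy-Weisbach + hydraulic power, Q = A*v; hf = f*(L/D)*(v^2/(2g)); H = static + hf; P = rho*g*Q*H.
Step 1 — flow rate (continuity, Q = A*v):
  A = pi*(0.234/2)^2 = 0.043005 m^2
  Q = 0.043005 * 2.71 = 0.11654 m^3/s
Step 2 — friction head loss (Darcy-Weisbach):
  hf = 0.0303 * (194/0.234) * (2.71^2 / (2*9.81))
  hf = 9.4030 m
Step 3 — total head: H = 9 + 9.4030 = 18.403 m
Step 4 — hydraulic power (P = rho*g*Q*H):
  P = 1000 * 9.81 * 0.11654 * 18.403 = 21000 W
Therefore the hydraulic power required at the pump = 21000 W.


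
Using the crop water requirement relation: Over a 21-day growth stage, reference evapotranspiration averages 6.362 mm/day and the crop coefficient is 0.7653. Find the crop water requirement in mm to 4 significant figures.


Approach: apply the crop water requirement relation, CWR = ET0 * Kc * days.
CWR = 6.362 * 0.7653 * 21 = 102.2 mm
Therefore the crop water requirement = 102.2 mm.


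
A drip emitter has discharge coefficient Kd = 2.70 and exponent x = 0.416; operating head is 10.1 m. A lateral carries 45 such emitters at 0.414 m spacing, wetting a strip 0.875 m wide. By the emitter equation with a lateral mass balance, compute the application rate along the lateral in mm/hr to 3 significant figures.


Approach: apply the emitter equation with a lateral mass balance, q = Kd*h^x; Q = n*q; rate = Q/(n*spacing*width).
Step 1 — single emitter flow (q = Kd*h^x):
  q = 2.70 * 10.1^0.416 = 7.0658 L/hr
Step 2 — total lateral flow: Q = 45 * 7.0658 = 317.96 L/hr
Step 3 — wetted area: A = 45 * 0.414 * 0.875 = 16.301 m^2
Step 4 — application rate: Q/A = 317.96/16.301 = 19.5 mm/hr
Therefore the application rate along the lateral = 19.5 mm/hr.


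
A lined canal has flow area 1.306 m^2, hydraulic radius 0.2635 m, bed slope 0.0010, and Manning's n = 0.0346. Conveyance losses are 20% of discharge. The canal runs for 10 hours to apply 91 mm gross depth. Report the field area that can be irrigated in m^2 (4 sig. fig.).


Approach: apply Manning's equation with a conveyance and depth budget, Q = (1/n)*A*R^(2/3)*S^(1/2); Q_field = Q*(1-loss); Area = Q_field*t/(d/1000).
Step 1 — canal discharge (Manning's equation):
  Q = (1/0.0346) * 1.306 * 0.2635^(2/3) * 0.0010^(1/2) = 0.490592 m^3/s
Step 2 — delivered flow: Q_field = 0.490592*(1 - 20/100) = 0.392474 m^3/s
Step 3 — volume delivered: V = 0.392474 * 10*3600 = 14129.1 m^3
Step 4 — area served: A = V / (depth/1000) = 14129.1 / 0.091 = 155300 m^2
Therefore the field area that can be irrigated = 155300 m^2.


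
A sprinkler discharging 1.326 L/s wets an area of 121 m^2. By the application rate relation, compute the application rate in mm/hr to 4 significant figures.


Approach: apply the application rate relation, rate = (Q/A)*3600.
rate = (1.326 / 121) * 3600 = 39.45 mm/hr
Therefore the application rate = 39.45 mm/hr.


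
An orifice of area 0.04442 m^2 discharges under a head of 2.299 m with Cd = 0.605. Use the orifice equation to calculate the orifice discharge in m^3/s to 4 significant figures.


Approach: apply the orifice equation, Q = Cd*A*sqrt(2*g*h).
Q = 0.605 * 0.04442 * sqrt(2*9.81*2.299) = 0.1805 m^3/s
Therefore the orifice discharge = 0.1805 m^3/s.


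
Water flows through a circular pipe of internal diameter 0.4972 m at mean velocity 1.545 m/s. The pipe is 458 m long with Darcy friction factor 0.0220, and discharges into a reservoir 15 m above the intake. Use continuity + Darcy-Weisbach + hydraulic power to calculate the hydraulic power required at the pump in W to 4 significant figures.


Approach: apply continuity + Darcy-Weisbach + hydraulic power, Q = A*v; hf = f*(L/D)*(v^2/(2g)); H = static + hf; P = rho*g*Q*H.
Step 1 — flow rate (continuity, Q = A*v):
  A = pi*(0.4972/2)^2 = 0.194157 m^2
  Q = 0.194157 * 1.545 = 0.299972 m^3/s
Step 2 — friction head loss (Darcy-Weisbach):
  hf = 0.0220 * (458/0.4972) * (1.545^2 / (2*9.81))
  hf = 2.46556 m
Step 3 — total head: H = 15 + 2.46556 = 17.4656 m
Step 4 — hydraulic power (P = rho*g*Q*H):
  P = 1000 * 9.81 * 0.299972 * 17.4656 = 51400 W
Therefore the hydraulic power required at the pump = 51400 W.


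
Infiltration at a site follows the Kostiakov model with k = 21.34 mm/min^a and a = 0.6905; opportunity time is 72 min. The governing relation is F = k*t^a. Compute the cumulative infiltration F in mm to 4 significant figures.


F = 21.34 * 72^0.6905 = 409.0 mm
Therefore the cumulative infiltration F = 409.0 mm.


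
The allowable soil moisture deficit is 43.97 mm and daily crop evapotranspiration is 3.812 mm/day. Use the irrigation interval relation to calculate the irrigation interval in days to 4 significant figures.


Approach: apply the irrigation interval relation, interval = SMD / ETc.
interval = 43.97 / 3.812 = 11.53 days
Therefore the irrigation interval = 11.53 days.


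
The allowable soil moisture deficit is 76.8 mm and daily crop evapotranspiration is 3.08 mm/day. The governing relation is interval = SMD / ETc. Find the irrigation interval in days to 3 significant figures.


interval = 76.8 / 3.08 = 24.9 days
Therefore the irrigation interval = 24.9 days.


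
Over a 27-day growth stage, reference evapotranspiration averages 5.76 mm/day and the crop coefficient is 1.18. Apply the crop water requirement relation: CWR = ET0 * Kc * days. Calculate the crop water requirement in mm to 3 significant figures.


CWR = 5.76 * 1.18 * 27 = 184 mm
Therefore the crop water requirement = 184 mm.


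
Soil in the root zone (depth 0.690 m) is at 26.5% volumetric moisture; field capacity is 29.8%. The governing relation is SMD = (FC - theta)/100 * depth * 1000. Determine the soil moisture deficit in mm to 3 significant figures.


SMD = (29.8 - 26.5)/100 * 0.690 * 1000 = 22.8 mm
Therefore the soil moisture deficit = 22.8 mm.


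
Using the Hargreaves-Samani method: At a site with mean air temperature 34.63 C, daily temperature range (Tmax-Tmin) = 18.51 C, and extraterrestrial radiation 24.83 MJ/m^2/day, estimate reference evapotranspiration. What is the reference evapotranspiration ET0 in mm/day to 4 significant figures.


Approach: apply the Hargreaves-Samani method, ET0 = 0.0023*(Tmean+17.8)*sqrt(Tmax-Tmin)*0.408*Ra.
ET0 = 0.0023*(34.63+17.8)*sqrt(18.51)*0.408*24.83 = 5.256 mm/day
Therefore the reference evapotranspiration ET0 = 5.256 mm/day.


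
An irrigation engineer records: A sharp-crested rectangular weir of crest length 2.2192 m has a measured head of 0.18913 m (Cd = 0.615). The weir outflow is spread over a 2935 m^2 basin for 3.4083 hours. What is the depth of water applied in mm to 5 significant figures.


Approach: apply the rectangular weir equation with a volume-to-depth conversion, Q = (2/3)*Cd*L*sqrt(2g)*H^1.5; d = Q*t/A * 1000.
Step 1 — weir discharge:
  Q = (2/3)*0.615*2.2192*sqrt(2*9.81)*0.18913^1.5 = 0.3314900 m^3/s
Step 2 — volume: V = 0.3314900 * 3.4083*3600 = 4067.343 m^3
Step 3 — depth: d = V/A * 1000 = 4067.343/2935 * 1000 = 1385.8 mm
Therefore the depth of water applied = 1385.8 mm.


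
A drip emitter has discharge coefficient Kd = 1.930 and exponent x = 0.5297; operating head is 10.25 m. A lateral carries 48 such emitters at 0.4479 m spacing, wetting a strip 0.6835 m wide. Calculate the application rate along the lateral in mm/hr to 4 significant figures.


Approach: apply the emitter equation with a lateral mass balance, q = Kd*h^x; Q = n*q; rate = Q/(n*spacing*width).
Step 1 — single emitter flow (q = Kd*h^x):
  q = 1.930 * 10.25^0.5297 = 6.62122 L/hr
Step 2 — total lateral flow: Q = 48 * 6.62122 = 317.818 L/hr
Step 3 — wetted area: A = 48 * 0.4479 * 0.6835 = 14.6947 m^2
Step 4 — application rate: Q/A = 317.818/14.6947 = 21.63 mm/hr
Therefore the application rate along the lateral = 21.63 mm/hr.
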